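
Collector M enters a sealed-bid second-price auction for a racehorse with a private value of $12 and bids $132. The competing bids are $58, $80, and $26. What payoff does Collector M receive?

Payoff = -$68.

Highest competing bid: $80.
Collector M's bid $132 is the highest overall, so Collector M wins and pays the second-highest bid, $80.
Payoff = value − price = $12 − $80 = -$68.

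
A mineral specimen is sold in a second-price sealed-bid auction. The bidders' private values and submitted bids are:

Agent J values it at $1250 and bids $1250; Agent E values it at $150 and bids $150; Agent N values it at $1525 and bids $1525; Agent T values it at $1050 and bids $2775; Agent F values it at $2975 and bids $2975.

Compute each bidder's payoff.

Ranking the bids: Agent F $2975; Agent T $2775; Agent N $1525; Agent J $1250; Agent E $150.
Agent F has the top bid and wins; the price is the second-highest bid, $2775.
Agent F's payoff = $2975 − $2775 = $200. All other bidders lose, so their payoff is 0.

Agent J $0, Agent E $0, Agent N $0, Agent T $0, Agent F $200.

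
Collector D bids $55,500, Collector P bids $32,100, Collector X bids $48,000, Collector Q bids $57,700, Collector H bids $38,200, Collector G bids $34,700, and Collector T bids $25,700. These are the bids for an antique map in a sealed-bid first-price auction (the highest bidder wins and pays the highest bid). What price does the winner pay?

$57,700

Sorted high to low: Collector Q $57,700, then Collector D $55,500, then Collector X $48,000, then Collector H $38,200, then Collector G $34,700, then Collector P $32,100, then Collector T $25,700.
Collector Q is the highest bidder, so Collector Q wins.
Under the first-price rule, the price is the highest bid: $57,700.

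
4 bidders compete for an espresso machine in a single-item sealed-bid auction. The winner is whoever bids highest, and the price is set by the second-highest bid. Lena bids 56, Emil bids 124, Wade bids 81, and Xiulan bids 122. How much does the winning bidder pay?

122

Ranking the bids: Emil 124, then Xiulan 122, then Wade 81, then Lena 56.
Emil has the highest bid, so Emil wins.
The second-highest bid is 122, so that is what Emil pays.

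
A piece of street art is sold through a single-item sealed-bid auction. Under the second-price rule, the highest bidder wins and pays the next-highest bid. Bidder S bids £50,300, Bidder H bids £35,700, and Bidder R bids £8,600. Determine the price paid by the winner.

Bids in descending order: Bidder S £50,300, then Bidder H £35,700, then Bidder R £8,600.
Bidder S has the highest bid, so Bidder S wins.
The second-highest bid is £35,700, so that is what Bidder S pays.

£35,700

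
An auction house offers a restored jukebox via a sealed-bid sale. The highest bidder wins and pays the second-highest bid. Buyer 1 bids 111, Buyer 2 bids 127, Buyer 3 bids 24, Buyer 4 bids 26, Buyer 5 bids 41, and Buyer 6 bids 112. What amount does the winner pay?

112

Bids in descending order: Buyer 2 127; Buyer 6 112; Buyer 1 111; Buyer 5 41; Buyer 4 26; Buyer 3 24.
Buyer 2 has the highest bid, so Buyer 2 wins.
The second-highest bid is 112, so that is what Buyer 2 pays.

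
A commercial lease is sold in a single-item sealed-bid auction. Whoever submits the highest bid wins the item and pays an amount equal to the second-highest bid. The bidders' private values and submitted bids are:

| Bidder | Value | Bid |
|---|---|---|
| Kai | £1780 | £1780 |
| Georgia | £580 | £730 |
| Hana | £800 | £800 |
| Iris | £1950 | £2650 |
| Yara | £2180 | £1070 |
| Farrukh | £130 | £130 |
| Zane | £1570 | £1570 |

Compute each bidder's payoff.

Bids in descending order: Iris £2650; Kai £1780; Zane £1570; Yara £1070; Hana £800; Georgia £730; Farrukh £130.
Iris has the top bid and wins; the price is the second-highest bid, £1780.
Iris's payoff = £1950 − £1780 = £170. All other bidders lose, so their payoff is 0.

Payoffs: Kai £0, Georgia £0, Hana £0, Iris £170, Yara £0, Farrukh £0, Zane £0.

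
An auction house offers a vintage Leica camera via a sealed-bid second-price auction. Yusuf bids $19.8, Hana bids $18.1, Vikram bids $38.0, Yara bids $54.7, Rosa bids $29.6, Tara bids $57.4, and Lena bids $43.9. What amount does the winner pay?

Bids in descending order: Tara $57.4; Yara $54.7; Lena $43.9; Vikram $38.0; Rosa $29.6; Yusuf $19.8; Hana $18.1.
Tara has the highest bid, so Tara wins.
The second-highest bid is $54.7, so that is what Tara pays.

Price paid: $54.7.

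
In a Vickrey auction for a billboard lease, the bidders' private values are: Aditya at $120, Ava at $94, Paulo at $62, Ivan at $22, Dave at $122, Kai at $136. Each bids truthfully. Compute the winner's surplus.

Bids in descending order: Kai $136, then Dave $122, then Aditya $120, then Ava $94, then Paulo $62, then Ivan $22.
Kai wins with the top bid and pays the second-highest, $122.
Surplus = $136 − $122 = $14.

Surplus = $14.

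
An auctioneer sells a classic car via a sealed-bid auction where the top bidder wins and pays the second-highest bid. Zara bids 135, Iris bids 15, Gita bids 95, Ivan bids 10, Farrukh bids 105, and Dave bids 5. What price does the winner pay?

Price paid: 105.

Ranking the bids: Zara 135, then Farrukh 105, then Gita 95, then Iris 15, then Ivan 10, then Dave 5.
Zara is the highest bidder, so Zara wins.
Under the second-price rule, the price is the second-highest bid: 105.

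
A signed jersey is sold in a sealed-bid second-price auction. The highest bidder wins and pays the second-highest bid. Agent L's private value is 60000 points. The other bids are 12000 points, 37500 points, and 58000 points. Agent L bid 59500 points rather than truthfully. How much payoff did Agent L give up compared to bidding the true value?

The highest competing bid is 58000 points.
Bidding truthfully at 60000 points: Agent L has the top bid, wins, and pays the second-highest bid 58000 points. Payoff = 60000 points − 58000 points = 2000 points.
Bidding 59500 points: Agent L has the top bid, wins, and pays the second-highest bid 58000 points. Payoff = 60000 points − 58000 points = 2000 points.
Regret = truthful payoff − actual payoff = 2000 points − 2000 points = 0 points.

Payoff forgone: 0 points.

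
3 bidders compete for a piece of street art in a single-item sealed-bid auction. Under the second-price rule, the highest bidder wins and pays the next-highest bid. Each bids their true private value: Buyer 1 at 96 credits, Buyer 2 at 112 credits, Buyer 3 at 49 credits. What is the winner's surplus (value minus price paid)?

Sorted high to low: Buyer 2 112 credits, then Buyer 1 96 credits, then Buyer 3 49 credits.
Buyer 2 wins with the top bid and pays the second-highest, 96 credits.
Surplus = 112 credits − 96 credits = 16 credits.

Winner's surplus: 16 credits.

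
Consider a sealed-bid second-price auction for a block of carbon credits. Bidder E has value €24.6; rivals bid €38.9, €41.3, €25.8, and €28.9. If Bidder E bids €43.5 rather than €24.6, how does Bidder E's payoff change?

-€16.7

The highest competing bid is €41.3.
Bidding truthfully at €24.6: the top bid is €41.3 (a rival), so Bidder E loses. Payoff = €0.0.
Bidding €43.5: Bidder E has the top bid, wins, and pays the second-highest bid €41.3. Payoff = €24.6 − €41.3 = -€16.7.
Change = -€16.7 − €0.0 = -€16.7.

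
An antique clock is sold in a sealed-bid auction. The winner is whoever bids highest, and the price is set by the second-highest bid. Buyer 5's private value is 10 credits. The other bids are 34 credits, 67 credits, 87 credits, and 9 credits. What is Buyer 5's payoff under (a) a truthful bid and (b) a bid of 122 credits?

Truthful: 0 credits; alternative: -77 credits.

The highest competing bid is 87 credits.
Bidding truthfully at 10 credits: the top bid is 87 credits (a rival), so Buyer 5 loses. Payoff = 0 credits.
Bidding 122 credits: Buyer 5 has the top bid, wins, and pays the second-highest bid 87 credits. Payoff = 10 credits − 87 credits = -77 credits.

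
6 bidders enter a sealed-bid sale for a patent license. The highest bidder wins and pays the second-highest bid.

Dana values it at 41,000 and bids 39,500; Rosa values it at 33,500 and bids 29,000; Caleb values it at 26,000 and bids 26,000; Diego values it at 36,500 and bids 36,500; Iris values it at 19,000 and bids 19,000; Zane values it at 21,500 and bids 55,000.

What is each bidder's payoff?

Payoffs: Dana 0, Rosa 0, Caleb 0, Diego 0, Iris 0, Zane -18,000.

Sorted high to low: Zane 55,000 > Dana 39,500 > Diego 36,500 > Rosa 29,000 > Caleb 26,000 > Iris 19,000.
Zane has the top bid and wins; the price is the second-highest bid, 39,500.
Zane's payoff = 21,500 − 39,500 = -18,000. All other bidders lose, so their payoff is 0.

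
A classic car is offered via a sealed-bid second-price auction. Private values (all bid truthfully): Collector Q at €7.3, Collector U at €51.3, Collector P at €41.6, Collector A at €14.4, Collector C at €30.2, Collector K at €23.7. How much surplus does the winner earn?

Winner's surplus: €9.7.

Bids in descending order: Collector U €51.3; Collector P €41.6; Collector C €30.2; Collector K €23.7; Collector A €14.4; Collector Q €7.3.
Collector U wins with the top bid and pays the second-highest, €41.6.
Surplus = €51.3 − €41.6 = €9.7.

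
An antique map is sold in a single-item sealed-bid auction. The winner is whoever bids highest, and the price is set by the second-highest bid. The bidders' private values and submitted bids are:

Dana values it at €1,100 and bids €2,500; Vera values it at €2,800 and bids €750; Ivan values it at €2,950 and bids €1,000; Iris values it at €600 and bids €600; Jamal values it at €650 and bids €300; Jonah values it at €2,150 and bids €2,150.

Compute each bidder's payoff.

Ranking the bids: Dana €2,500; Jonah €2,150; Ivan €1,000; Vera €750; Iris €600; Jamal €300.
Dana has the top bid and wins; the price is the second-highest bid, €2,150.
Dana's payoff = €1,100 − €2,150 = -€1,050. All other bidders lose, so their payoff is 0.

Payoffs: Dana -€1,050, Vera €0, Ivan €0, Iris €0, Jamal €0, Jonah €0.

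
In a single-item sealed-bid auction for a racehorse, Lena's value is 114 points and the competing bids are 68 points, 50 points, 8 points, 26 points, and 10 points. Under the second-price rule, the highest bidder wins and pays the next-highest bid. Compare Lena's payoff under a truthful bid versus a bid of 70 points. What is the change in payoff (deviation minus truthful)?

The highest competing bid is 68 points.
Bidding truthfully at 114 points: Lena has the top bid, wins, and pays the second-highest bid 68 points. Payoff = 114 points − 68 points = 46 points.
Bidding 70 points: Lena has the top bid, wins, and pays the second-highest bid 68 points. Payoff = 114 points − 68 points = 46 points.
Change = 46 points − 46 points = 0 points.
The bid only affects whether you win, not the price — here both bids land on the same side of the top rival bid, so the deviation is payoff-neutral.

Change in payoff: 0 points.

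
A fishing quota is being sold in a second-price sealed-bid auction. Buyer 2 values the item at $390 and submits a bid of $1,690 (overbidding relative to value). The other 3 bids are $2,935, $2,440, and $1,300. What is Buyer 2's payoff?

Highest competing bid: $2,935.
Buyer 2's bid $1,690 is not the highest, so Buyer 2 loses, pays nothing, and earns zero payoff.

The bidder's payoff: $0.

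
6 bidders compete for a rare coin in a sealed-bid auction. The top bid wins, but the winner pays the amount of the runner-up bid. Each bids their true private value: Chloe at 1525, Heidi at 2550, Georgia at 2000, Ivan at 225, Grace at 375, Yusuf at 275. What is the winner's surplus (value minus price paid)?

Winner's surplus: 550.

Bids in descending order: Heidi 2550, then Georgia 2000, then Chloe 1525, then Grace 375, then Yusuf 275, then Ivan 225.
Heidi wins with the top bid and pays the second-highest, 2000.
Surplus = 2550 − 2000 = 550.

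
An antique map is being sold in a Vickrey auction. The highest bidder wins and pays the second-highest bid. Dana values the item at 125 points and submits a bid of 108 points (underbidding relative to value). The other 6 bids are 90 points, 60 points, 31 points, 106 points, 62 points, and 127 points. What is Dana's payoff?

Highest competing bid: 127 points.
Dana's bid 108 points is not the highest, so Dana loses, pays nothing, and earns zero payoff.

0 points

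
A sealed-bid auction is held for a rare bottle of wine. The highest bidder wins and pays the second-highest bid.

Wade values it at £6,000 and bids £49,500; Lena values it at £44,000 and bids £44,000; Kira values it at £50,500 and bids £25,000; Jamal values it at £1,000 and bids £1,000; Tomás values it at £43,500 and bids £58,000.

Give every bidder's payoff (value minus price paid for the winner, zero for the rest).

Wade £0, Lena £0, Kira £0, Jamal £0, Tomás -£6,000.

Ordered from highest: Tomás £58,000, then Wade £49,500, then Lena £44,000, then Kira £25,000, then Jamal £1,000.
Tomás has the top bid and wins; the price is the second-highest bid, £49,500.
Tomás's payoff = £43,500 − £49,500 = -£6,000. All other bidders lose, so their payoff is 0.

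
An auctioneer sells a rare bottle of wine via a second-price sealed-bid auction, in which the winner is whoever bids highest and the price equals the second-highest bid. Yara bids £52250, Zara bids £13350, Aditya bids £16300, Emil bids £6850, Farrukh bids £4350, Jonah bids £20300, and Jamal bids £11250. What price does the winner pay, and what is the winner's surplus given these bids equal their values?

The winner pays £20300 for a surplus of £31950.

Bids in descending order: Yara £52250 > Jonah £20300 > Aditya £16300 > Zara £13350 > Jamal £11250 > Emil £6850 > Farrukh £4350.
Yara is the highest bidder, so Yara wins.
Under the second-price rule, the price is the second-highest bid: £20300.
Surplus = £52250 − £20300 = £31950.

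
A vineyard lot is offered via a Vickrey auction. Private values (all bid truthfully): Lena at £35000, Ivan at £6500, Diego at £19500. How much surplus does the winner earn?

Ranking the bids: Lena £35000 > Diego £19500 > Ivan £6500.
Lena wins with the top bid and pays the second-highest, £19500.
Surplus = £35000 − £19500 = £15500.

Surplus = £15500.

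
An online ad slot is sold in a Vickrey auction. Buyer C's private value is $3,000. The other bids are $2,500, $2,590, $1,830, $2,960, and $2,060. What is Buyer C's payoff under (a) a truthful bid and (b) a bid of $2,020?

(a) $40  (b) $0

The highest competing bid is $2,960.
Bidding truthfully at $3,000: Buyer C has the top bid, wins, and pays the second-highest bid $2,960. Payoff = $3,000 − $2,960 = $40.
Bidding $2,020: the top bid is $2,960 (a rival), so Buyer C loses. Payoff = $0.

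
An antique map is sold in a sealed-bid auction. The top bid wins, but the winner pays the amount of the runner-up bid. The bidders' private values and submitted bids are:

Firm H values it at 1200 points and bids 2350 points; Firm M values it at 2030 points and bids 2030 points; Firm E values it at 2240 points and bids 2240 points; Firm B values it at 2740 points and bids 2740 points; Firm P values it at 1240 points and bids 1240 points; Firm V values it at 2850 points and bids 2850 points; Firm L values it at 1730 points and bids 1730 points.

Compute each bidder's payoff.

Payoffs: Firm H 0 points, Firm M 0 points, Firm E 0 points, Firm B 0 points, Firm P 0 points, Firm V 110 points, Firm L 0 points.

Ordered from highest: Firm V 2850 points; Firm B 2740 points; Firm H 2350 points; Firm E 2240 points; Firm M 2030 points; Firm L 1730 points; Firm P 1240 points.
Firm V has the top bid and wins; the price is the second-highest bid, 2740 points.
Firm V's payoff = 2850 points − 2740 points = 110 points. All other bidders lose, so their payoff is 0.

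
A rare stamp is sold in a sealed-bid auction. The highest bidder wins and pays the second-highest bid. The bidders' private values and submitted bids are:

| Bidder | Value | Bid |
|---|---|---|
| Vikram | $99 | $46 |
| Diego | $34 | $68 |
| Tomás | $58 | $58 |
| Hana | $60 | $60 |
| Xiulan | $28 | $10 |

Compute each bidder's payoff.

Vikram $0, Diego -$26, Tomás $0, Hana $0, Xiulan $0.

Sorted high to low: Diego $68 > Hana $60 > Tomás $58 > Vikram $46 > Xiulan $10.
Diego has the top bid and wins; the price is the second-highest bid, $60.
Diego's payoff = $34 − $60 = -$26. All other bidders lose, so their payoff is 0.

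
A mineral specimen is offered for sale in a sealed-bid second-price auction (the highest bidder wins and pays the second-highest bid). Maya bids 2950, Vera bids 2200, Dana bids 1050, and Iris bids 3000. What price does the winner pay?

Ordered from highest: Iris 3000; Maya 2950; Vera 2200; Dana 1050.
Iris is the highest bidder, so Iris wins.
Under the second-price rule, the price is the second-highest bid: 2950.

2950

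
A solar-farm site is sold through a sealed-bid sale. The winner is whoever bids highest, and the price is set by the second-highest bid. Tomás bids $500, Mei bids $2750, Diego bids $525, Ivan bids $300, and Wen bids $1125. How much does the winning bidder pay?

Ranking the bids: Mei $2750, then Wen $1125, then Diego $525, then Tomás $500, then Ivan $300.
Mei has the highest bid, so Mei wins.
The second-highest bid is $1125, so that is what Mei pays.

The winner pays $1125.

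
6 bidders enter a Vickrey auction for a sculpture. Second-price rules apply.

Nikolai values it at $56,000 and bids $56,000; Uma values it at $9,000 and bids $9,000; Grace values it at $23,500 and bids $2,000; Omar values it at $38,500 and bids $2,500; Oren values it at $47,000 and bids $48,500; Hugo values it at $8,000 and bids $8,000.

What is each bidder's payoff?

Payoffs: Nikolai $7,500, Uma $0, Grace $0, Omar $0, Oren $0, Hugo $0.

Bids in descending order: Nikolai $56,000; Oren $48,500; Uma $9,000; Hugo $8,000; Omar $2,500; Grace $2,000.
Nikolai has the top bid and wins; the price is the second-highest bid, $48,500.
Nikolai's payoff = $56,000 − $48,500 = $7,500. All other bidders lose, so their payoff is 0.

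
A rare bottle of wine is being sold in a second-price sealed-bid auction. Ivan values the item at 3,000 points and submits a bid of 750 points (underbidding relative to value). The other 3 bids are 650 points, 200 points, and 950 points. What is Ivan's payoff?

Highest competing bid: 950 points.
Ivan's bid 750 points is not the highest, so Ivan loses, pays nothing, and earns zero payoff.

Payoff = 0 points.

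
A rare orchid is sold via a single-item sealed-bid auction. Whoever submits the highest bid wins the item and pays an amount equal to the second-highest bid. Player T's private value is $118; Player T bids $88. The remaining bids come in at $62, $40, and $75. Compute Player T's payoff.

Player T's payoff: $43.

Highest competing bid: $75.
Player T's bid $88 is the highest overall, so Player T wins and pays the second-highest bid, $75.
Payoff = value − price = $118 − $75 = $43.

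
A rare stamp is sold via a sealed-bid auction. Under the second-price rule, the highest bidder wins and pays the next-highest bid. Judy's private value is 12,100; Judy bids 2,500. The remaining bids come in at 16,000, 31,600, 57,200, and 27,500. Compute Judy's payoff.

Highest competing bid: 57,200.
Judy's bid 2,500 is not the highest, so Judy loses, pays nothing, and earns zero payoff.

0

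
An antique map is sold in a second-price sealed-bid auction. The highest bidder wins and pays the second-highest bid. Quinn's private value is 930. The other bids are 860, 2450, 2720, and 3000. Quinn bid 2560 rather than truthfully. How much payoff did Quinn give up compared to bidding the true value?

Payoff forgone: 0.

The highest competing bid is 3000.
Bidding truthfully at 930: the top bid is 3000 (a rival), so Quinn loses. Payoff = 0.
Bidding 2560: the top bid is 3000 (a rival), so Quinn loses. Payoff = 0.
Regret = truthful payoff − actual payoff = 0 − 0 = 0.
The bid only affects whether you win, not the price — here both bids land on the same side of the top rival bid, so the deviation is payoff-neutral.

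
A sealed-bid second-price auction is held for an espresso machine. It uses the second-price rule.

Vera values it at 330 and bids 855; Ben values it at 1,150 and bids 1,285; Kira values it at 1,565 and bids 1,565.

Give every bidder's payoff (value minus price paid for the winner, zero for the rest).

Vera 0, Ben 0, Kira 280.

Ordered from highest: Kira 1,565; Ben 1,285; Vera 855.
Kira has the top bid and wins; the price is the second-highest bid, 1,285.
Kira's payoff = 1,565 − 1,285 = 280. All other bidders lose, so their payoff is 0.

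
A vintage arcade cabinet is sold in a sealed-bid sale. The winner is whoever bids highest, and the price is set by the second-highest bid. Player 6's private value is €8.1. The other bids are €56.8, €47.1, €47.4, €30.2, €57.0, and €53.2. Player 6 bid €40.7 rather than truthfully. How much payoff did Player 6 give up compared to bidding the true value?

Regret: €0.0.

The highest competing bid is €57.0.
Bidding truthfully at €8.1: the top bid is €57.0 (a rival), so Player 6 loses. Payoff = €0.0.
Bidding €40.7: the top bid is €57.0 (a rival), so Player 6 loses. Payoff = €0.0.
Regret = truthful payoff − actual payoff = €0.0 − €0.0 = €0.0.
The bid only affects whether you win, not the price — here both bids land on the same side of the top rival bid, so the deviation is payoff-neutral.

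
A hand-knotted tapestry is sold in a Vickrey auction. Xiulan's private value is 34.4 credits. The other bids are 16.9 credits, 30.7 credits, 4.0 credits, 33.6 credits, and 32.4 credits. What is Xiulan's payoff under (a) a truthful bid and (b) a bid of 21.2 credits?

The highest competing bid is 33.6 credits.
Bidding truthfully at 34.4 credits: Xiulan has the top bid, wins, and pays the second-highest bid 33.6 credits. Payoff = 34.4 credits − 33.6 credits = 0.8 credits.
Bidding 21.2 credits: the top bid is 33.6 credits (a rival), so Xiulan loses. Payoff = 0.0 credits.

Truthful: 0.8 credits; alternative: 0.0 credits.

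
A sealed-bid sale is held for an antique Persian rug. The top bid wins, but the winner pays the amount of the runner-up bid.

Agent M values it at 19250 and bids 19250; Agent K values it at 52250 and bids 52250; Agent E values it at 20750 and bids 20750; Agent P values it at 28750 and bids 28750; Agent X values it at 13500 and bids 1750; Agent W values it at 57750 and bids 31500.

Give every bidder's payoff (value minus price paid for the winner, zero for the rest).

Agent M 0, Agent K 20750, Agent E 0, Agent P 0, Agent X 0, Agent W 0.

Sorted high to low: Agent K 52250, then Agent W 31500, then Agent P 28750, then Agent E 20750, then Agent M 19250, then Agent X 1750.
Agent K has the top bid and wins; the price is the second-highest bid, 31500.
Agent K's payoff = 52250 − 31500 = 20750. All other bidders lose, so their payoff is 0.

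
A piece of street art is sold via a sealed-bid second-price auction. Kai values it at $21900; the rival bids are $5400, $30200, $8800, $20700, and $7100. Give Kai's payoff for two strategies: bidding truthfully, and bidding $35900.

Truthful: $0; alternative: -$8300.

The highest competing bid is $30200.
Bidding truthfully at $21900: the top bid is $30200 (a rival), so Kai loses. Payoff = $0.
Bidding $35900: Kai has the top bid, wins, and pays the second-highest bid $30200. Payoff = $21900 − $30200 = -$8300.
This is the dominant-strategy logic: truthful bidding weakly beats any alternative.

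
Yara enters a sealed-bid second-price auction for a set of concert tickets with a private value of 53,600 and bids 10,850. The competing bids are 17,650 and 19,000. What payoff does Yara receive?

Highest competing bid: 19,000.
Yara's bid 10,850 is not the highest, so Yara loses, pays nothing, and earns zero payoff.

Yara's payoff: 0.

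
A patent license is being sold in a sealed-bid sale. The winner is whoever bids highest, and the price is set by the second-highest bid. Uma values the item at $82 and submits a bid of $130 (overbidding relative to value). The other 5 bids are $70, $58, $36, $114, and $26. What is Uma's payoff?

-$32

Highest competing bid: $114.
Uma's bid $130 is the highest overall, so Uma wins and pays the second-highest bid, $114.
Payoff = value − price = $82 − $114 = -$32.
Overbidding won the item at a price above value — truthful bidding would have avoided this loss.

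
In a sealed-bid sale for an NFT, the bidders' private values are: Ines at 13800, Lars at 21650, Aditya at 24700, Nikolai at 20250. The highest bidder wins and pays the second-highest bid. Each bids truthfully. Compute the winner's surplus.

Winner's surplus: 3050.

Ordered from highest: Aditya 24700 > Lars 21650 > Nikolai 20250 > Ines 13800.
Aditya wins with the top bid and pays the second-highest, 21650.
Surplus = 24700 − 21650 = 3050.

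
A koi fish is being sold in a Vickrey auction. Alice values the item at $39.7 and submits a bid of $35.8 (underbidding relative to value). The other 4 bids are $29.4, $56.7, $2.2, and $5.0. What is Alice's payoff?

Highest competing bid: $56.7.
Alice's bid $35.8 is not the highest, so Alice loses, pays nothing, and earns zero payoff.

$0.0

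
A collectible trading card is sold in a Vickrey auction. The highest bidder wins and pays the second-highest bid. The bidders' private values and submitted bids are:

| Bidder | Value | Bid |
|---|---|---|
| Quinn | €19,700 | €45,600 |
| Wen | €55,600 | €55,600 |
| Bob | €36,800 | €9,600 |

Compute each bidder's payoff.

Quinn €0, Wen €10,000, Bob €0.

Ranking the bids: Wen €55,600 > Quinn €45,600 > Bob €9,600.
Wen has the top bid and wins; the price is the second-highest bid, €45,600.
Wen's payoff = €55,600 − €45,600 = €10,000. All other bidders lose, so their payoff is 0.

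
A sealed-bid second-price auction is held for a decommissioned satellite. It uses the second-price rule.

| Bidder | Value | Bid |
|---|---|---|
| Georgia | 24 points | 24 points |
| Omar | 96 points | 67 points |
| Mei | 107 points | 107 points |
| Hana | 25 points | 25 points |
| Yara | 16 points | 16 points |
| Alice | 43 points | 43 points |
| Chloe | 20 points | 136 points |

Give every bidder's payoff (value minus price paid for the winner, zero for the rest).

Georgia 0 points, Omar 0 points, Mei 0 points, Hana 0 points, Yara 0 points, Alice 0 points, Chloe -87 points.

Ordered from highest: Chloe 136 points, then Mei 107 points, then Omar 67 points, then Alice 43 points, then Hana 25 points, then Georgia 24 points, then Yara 16 points.
Chloe has the top bid and wins; the price is the second-highest bid, 107 points.
Chloe's payoff = 20 points − 107 points = -87 points. All other bidders lose, so their payoff is 0.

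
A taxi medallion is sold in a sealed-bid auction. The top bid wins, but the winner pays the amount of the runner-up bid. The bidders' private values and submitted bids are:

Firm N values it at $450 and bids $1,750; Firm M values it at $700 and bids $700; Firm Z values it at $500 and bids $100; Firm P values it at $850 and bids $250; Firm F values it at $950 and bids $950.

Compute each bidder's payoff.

Firm N -$500, Firm M $0, Firm Z $0, Firm P $0, Firm F $0.

Ordered from highest: Firm N $1,750 > Firm F $950 > Firm M $700 > Firm P $250 > Firm Z $100.
Firm N has the top bid and wins; the price is the second-highest bid, $950.
Firm N's payoff = $450 − $950 = -$500. All other bidders lose, so their payoff is 0.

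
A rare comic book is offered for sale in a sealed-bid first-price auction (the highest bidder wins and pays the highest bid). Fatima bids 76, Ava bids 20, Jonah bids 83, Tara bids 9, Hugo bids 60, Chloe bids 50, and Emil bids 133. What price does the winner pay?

The winner pays 133.

Ordered from highest: Emil 133; Jonah 83; Fatima 76; Hugo 60; Chloe 50; Ava 20; Tara 9.
Emil is the highest bidder, so Emil wins.
Under the first-price rule, the price is the highest bid: 133.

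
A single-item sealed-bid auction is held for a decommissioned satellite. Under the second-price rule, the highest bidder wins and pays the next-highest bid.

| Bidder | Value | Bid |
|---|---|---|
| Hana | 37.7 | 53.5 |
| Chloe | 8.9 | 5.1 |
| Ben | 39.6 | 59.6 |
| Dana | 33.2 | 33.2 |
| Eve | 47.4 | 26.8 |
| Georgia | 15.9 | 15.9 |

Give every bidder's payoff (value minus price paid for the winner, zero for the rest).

Ordered from highest: Ben 59.6, then Hana 53.5, then Dana 33.2, then Eve 26.8, then Georgia 15.9, then Chloe 5.1.
Ben has the top bid and wins; the price is the second-highest bid, 53.5.
Ben's payoff = 39.6 − 53.5 = -13.9. All other bidders lose, so their payoff is 0.

Payoffs: Hana 0.0, Chloe 0.0, Ben -13.9, Dana 0.0, Eve 0.0, Georgia 0.0.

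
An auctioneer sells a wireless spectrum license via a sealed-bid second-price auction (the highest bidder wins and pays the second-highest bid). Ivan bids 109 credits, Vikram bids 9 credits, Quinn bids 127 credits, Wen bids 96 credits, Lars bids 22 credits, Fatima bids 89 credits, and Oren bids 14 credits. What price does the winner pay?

Price paid: 109 credits.

Sorted high to low: Quinn 127 credits, then Ivan 109 credits, then Wen 96 credits, then Fatima 89 credits, then Lars 22 credits, then Oren 14 credits, then Vikram 9 credits.
Quinn is the highest bidder, so Quinn wins.
Under the second-price rule, the price is the second-highest bid: 109 credits.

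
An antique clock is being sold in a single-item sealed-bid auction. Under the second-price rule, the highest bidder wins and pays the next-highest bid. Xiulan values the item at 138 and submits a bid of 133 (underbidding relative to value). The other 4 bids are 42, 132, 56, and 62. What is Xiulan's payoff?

6

Highest competing bid: 132.
Xiulan's bid 133 is the highest overall, so Xiulan wins and pays the second-highest bid, 132.
Payoff = value − price = 138 − 132 = 6.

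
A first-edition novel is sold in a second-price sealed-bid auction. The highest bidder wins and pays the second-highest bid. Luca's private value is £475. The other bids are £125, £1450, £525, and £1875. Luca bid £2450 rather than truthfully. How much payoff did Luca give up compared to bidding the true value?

Regret: £1400.

The highest competing bid is £1875.
Bidding truthfully at £475: the top bid is £1875 (a rival), so Luca loses. Payoff = £0.
Bidding £2450: Luca has the top bid, wins, and pays the second-highest bid £1875. Payoff = £475 − £1875 = -£1400.
Regret = truthful payoff − actual payoff = £0 − -£1400 = £1400.
This is the dominant-strategy logic: truthful bidding weakly beats any alternative.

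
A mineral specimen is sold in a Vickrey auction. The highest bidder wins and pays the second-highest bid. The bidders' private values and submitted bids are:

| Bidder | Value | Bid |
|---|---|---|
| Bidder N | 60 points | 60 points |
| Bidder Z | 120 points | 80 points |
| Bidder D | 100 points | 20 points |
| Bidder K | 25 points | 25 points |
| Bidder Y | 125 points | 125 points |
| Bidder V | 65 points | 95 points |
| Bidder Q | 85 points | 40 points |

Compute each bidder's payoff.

Ranking the bids: Bidder Y 125 points, then Bidder V 95 points, then Bidder Z 80 points, then Bidder N 60 points, then Bidder Q 40 points, then Bidder K 25 points, then Bidder D 20 points.
Bidder Y has the top bid and wins; the price is the second-highest bid, 95 points.
Bidder Y's payoff = 125 points − 95 points = 30 points. All other bidders lose, so their payoff is 0.

Payoffs: Bidder N 0 points, Bidder Z 0 points, Bidder D 0 points, Bidder K 0 points, Bidder Y 30 points, Bidder V 0 points, Bidder Q 0 points.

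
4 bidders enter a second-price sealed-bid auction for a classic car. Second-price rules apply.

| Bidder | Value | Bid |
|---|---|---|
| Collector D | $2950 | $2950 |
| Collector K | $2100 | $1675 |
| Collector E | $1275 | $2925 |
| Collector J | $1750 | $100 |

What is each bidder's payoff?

Ordered from highest: Collector D $2950, then Collector E $2925, then Collector K $1675, then Collector J $100.
Collector D has the top bid and wins; the price is the second-highest bid, $2925.
Collector D's payoff = $2950 − $2925 = $25. All other bidders lose, so their payoff is 0.

Payoffs: Collector D $25, Collector K $0, Collector E $0, Collector J $0.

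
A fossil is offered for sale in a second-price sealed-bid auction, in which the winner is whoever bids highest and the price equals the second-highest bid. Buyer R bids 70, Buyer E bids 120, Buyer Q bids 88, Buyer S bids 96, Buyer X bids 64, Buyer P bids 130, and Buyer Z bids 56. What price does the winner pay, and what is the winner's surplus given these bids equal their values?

Ranking the bids: Buyer P 130 > Buyer E 120 > Buyer S 96 > Buyer Q 88 > Buyer R 70 > Buyer X 64 > Buyer Z 56.
Buyer P is the highest bidder, so Buyer P wins.
Under the second-price rule, the price is the second-highest bid: 120.
Surplus = 130 − 120 = 10.

The winner pays 120 for a surplus of 10.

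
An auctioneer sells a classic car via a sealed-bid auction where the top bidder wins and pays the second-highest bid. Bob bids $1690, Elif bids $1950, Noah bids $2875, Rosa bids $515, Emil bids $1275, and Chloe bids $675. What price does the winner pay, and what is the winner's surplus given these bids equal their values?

Ranking the bids: Noah $2875, then Elif $1950, then Bob $1690, then Emil $1275, then Chloe $675, then Rosa $515.
Noah is the highest bidder, so Noah wins.
Under the second-price rule, the price is the second-highest bid: $1950.
Surplus = $2875 − $1950 = $925.

The winner pays $1950 for a surplus of $925.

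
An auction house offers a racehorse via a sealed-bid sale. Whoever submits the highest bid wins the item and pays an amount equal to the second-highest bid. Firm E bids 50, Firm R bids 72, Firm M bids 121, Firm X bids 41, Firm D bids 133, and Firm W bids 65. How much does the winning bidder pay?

Sorted high to low: Firm D 133, then Firm M 121, then Firm R 72, then Firm W 65, then Firm E 50, then Firm X 41.
Firm D has the highest bid, so Firm D wins.
The second-highest bid is 121, so that is what Firm D pays.

The winner pays 121.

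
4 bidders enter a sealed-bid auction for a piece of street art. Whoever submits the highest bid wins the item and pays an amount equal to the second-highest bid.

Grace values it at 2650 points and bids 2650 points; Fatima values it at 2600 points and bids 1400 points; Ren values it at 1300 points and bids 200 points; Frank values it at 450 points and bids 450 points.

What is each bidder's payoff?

Bids in descending order: Grace 2650 points, then Fatima 1400 points, then Frank 450 points, then Ren 200 points.
Grace has the top bid and wins; the price is the second-highest bid, 1400 points.
Grace's payoff = 2650 points − 1400 points = 1250 points. All other bidders lose, so their payoff is 0.

Payoffs: Grace 1250 points, Fatima 0 points, Ren 0 points, Frank 0 points.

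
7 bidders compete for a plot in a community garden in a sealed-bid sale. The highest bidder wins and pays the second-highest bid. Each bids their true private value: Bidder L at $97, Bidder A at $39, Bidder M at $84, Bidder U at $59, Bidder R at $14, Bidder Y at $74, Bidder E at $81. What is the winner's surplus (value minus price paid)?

$13

Ordered from highest: Bidder L $97; Bidder M $84; Bidder E $81; Bidder Y $74; Bidder U $59; Bidder A $39; Bidder R $14.
Bidder L wins with the top bid and pays the second-highest, $84.
Surplus = $97 − $84 = $13.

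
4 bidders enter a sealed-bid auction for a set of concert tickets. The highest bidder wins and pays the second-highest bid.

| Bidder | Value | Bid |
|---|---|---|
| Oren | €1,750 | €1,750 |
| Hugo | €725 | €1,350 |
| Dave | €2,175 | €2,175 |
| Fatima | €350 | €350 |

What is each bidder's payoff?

Bids in descending order: Dave €2,175 > Oren €1,750 > Hugo €1,350 > Fatima €350.
Dave has the top bid and wins; the price is the second-highest bid, €1,750.
Dave's payoff = €2,175 − €1,750 = €425. All other bidders lose, so their payoff is 0.

Oren €0, Hugo €0, Dave €425, Fatima €0.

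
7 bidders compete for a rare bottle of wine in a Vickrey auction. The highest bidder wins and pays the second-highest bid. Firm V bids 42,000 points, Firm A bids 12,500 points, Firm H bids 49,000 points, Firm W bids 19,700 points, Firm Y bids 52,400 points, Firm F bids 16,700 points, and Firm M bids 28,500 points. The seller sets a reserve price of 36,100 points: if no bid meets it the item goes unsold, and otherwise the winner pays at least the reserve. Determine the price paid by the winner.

Price paid: 49,000 points.

Sorted high to low: Firm Y 52,400 points > Firm H 49,000 points > Firm V 42,000 points > Firm M 28,500 points > Firm W 19,700 points > Firm F 16,700 points > Firm A 12,500 points.
Firm Y has the highest bid, so Firm Y wins.
The second-highest bid is 49,000 points, which exceeds the reserve, so that sets the price.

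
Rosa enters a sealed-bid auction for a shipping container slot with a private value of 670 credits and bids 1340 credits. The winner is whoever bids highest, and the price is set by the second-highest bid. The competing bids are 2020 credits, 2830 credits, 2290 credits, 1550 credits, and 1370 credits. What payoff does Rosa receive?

Highest competing bid: 2830 credits.
Rosa's bid 1340 credits is not the highest, so Rosa loses, pays nothing, and earns zero payoff.

Payoff = 0 credits.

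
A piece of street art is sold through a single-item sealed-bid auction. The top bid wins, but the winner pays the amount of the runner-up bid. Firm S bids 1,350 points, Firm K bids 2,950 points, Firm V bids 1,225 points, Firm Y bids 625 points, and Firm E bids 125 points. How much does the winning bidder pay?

The winner pays 1,350 points.

Ordered from highest: Firm K 2,950 points > Firm S 1,350 points > Firm V 1,225 points > Firm Y 625 points > Firm E 125 points.
Firm K has the highest bid, so Firm K wins.
The second-highest bid is 1,350 points, so that is what Firm K pays.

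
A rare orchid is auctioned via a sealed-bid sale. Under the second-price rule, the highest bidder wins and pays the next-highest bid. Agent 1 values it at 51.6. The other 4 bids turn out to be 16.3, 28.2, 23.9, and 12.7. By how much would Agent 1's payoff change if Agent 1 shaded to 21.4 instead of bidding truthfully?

The highest competing bid is 28.2.
Bidding truthfully at 51.6: Agent 1 has the top bid, wins, and pays the second-highest bid 28.2. Payoff = 51.6 − 28.2 = 23.4.
Bidding 21.4: the top bid is 28.2 (a rival), so Agent 1 loses. Payoff = 0.0.
Change = 0.0 − 23.4 = -23.4.

Payoff change: -23.4.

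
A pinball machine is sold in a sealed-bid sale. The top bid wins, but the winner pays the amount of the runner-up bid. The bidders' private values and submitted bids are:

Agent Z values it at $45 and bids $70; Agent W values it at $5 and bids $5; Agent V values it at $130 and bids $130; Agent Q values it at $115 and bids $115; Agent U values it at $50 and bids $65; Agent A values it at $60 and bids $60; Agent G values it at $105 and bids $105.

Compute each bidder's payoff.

Sorted high to low: Agent V $130 > Agent Q $115 > Agent G $105 > Agent Z $70 > Agent U $65 > Agent A $60 > Agent W $5.
Agent V has the top bid and wins; the price is the second-highest bid, $115.
Agent V's payoff = $130 − $115 = $15. All other bidders lose, so their payoff is 0.

Agent Z $0, Agent W $0, Agent V $15, Agent Q $0, Agent U $0, Agent A $0, Agent G $0.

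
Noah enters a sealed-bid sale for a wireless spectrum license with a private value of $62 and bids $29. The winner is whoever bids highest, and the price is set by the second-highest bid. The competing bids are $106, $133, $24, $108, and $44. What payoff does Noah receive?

$0

Highest competing bid: $133.
Noah's bid $29 is not the highest, so Noah loses, pays nothing, and earns zero payoff.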